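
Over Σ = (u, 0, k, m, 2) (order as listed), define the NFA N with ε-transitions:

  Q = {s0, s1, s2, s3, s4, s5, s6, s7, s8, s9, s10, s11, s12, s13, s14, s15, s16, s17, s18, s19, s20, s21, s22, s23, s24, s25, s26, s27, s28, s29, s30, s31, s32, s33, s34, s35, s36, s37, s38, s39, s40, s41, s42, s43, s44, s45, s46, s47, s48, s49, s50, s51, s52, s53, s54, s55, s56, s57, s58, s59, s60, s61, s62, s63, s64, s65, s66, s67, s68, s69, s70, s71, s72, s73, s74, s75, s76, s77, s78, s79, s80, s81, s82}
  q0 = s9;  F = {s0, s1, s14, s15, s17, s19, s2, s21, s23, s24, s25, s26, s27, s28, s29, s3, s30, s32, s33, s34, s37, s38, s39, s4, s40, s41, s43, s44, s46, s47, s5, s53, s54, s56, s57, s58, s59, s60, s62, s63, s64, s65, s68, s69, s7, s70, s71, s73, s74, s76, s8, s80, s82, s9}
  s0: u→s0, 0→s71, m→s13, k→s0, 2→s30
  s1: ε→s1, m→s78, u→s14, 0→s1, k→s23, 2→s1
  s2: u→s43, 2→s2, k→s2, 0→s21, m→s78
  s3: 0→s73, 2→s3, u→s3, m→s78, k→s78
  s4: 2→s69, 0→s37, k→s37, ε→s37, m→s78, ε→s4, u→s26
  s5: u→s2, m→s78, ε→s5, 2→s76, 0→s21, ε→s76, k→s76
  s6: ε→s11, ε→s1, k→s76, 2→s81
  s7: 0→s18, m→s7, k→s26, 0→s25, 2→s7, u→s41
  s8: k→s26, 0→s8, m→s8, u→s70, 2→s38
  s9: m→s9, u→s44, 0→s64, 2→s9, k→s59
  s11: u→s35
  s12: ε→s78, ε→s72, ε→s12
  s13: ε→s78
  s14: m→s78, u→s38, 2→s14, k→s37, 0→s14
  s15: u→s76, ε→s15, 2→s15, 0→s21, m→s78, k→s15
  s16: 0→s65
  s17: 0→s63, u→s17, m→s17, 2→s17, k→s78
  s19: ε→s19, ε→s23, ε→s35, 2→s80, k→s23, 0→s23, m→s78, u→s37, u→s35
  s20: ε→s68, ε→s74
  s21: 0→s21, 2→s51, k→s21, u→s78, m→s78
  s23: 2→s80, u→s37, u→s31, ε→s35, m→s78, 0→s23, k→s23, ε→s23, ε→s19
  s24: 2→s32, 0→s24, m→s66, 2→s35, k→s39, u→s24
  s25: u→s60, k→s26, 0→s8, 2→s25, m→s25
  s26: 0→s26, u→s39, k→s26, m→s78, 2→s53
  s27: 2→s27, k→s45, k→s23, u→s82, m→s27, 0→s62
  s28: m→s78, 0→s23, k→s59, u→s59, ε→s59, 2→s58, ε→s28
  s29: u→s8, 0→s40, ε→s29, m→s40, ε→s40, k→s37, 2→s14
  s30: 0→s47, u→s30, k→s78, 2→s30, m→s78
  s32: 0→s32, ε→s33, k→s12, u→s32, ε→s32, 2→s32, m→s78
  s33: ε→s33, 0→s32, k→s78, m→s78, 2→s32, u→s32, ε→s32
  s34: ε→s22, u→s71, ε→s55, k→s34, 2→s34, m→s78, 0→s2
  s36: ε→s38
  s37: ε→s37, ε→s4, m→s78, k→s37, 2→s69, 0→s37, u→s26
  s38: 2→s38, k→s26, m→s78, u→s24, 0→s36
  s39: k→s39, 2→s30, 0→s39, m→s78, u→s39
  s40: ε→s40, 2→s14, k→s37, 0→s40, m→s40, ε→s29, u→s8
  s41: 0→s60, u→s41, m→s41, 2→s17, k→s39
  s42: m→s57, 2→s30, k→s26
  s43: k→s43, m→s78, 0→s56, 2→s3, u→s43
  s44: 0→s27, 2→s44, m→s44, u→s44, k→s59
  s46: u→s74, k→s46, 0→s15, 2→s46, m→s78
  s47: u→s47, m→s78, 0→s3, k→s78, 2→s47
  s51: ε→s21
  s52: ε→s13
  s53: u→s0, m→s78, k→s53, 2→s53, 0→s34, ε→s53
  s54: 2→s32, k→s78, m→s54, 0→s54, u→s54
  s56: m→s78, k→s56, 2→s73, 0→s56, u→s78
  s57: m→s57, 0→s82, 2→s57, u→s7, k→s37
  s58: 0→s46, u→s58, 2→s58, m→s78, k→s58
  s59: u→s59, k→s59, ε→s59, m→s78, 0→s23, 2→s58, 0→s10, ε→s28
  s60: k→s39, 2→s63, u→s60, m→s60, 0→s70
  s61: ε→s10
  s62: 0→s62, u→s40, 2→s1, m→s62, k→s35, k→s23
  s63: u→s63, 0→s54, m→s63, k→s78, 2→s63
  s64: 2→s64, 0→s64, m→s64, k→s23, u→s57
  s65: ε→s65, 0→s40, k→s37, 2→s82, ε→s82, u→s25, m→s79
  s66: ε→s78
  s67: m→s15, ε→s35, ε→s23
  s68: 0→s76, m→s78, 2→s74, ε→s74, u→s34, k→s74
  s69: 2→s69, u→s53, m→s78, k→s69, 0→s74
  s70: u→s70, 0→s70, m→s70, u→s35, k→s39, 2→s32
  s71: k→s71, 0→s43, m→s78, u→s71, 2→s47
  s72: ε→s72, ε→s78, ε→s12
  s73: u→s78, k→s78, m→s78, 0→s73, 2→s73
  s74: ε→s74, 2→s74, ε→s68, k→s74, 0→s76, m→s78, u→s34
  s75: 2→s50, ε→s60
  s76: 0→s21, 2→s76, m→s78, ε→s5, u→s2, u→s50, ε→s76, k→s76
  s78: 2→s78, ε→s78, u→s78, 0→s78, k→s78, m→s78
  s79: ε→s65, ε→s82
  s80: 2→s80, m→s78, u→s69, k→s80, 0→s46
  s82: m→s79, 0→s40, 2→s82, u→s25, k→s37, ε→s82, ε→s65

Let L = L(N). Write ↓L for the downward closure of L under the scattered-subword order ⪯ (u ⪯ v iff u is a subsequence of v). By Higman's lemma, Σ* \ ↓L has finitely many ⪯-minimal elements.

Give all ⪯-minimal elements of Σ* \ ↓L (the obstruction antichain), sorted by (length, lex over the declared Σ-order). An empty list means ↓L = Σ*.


|Q|=83, |F|=54, |δ|=353 (60 ε).
min D↑ (47 st, q0=0, F={7}): 0:u→1,0→2,k→3,m→0,2→0 1:u→1,0→4,k→3,m→1,2→1 2:u→5,0→2,k→6,m→2,2→2 3:u→3,0→6,k→3,m→7,2→8 4:u→9,0→10,k→6,m→4,2→4 5:u→11,0→9,k→12,m→5,2→5 6:u→12,0→6,k→6,m→7,2→13 7:u→7,0→7,k→7,m→7,2→7 8:u→8,0→14,k→8,m→7,2→8 9:u→15,0→16,k→12,m→9,2→9 10:u→16,0→10,k→6,m→10,2→17 11:u→18,0→15,k→19,m→11,2→11 12:u→19,0→12,k→12,m→7,2→20 13:u→20,0→14,k→13,m→7,2→13 14:u→21,0→22,k→14,m→7,2→14 15:u→23,0→24,k→19,m→15,2→15 16:u→24,0→16,k→12,m→16,2→25 17:u→25,0→17,k→6,m→7,2→17 18:u→18,0→23,k→26,m→18,2→27 19:u→26,0→19,k→19,m→7,2→28 20:u→28,0→21,k→20,m→7,2→20 21:u→29,0→30,k→21,m→7,2→21 22:u→30,0→31,k→22,m→7,2→22 23:u→23,0→32,k→26,m→23,2→33 24:u→32,0→24,k→19,m→24,2→34 25:u→34,0→25,k→12,m→7,2→25 26:u→26,0→26,k→26,m→7,2→35 27:u→27,0→33,k→7,m→27,2→27 28:u→36,0→29,k→28,m→7,2→28 29:u→37,0→38,k→29,m→7,2→29 30:u→38,0→31,k→30,m→7,2→30 31:u→7,0→31,k→31,m→7,2→31 32:u→32,0→32,k→26,m→32,2→39 33:u→33,0→40,k→7,m→33,2→33 34:u→41,0→34,k→19,m→7,2→34 35:u→35,0→42,k→7,m→7,2→35 36:u→36,0→37,k→36,m→7,2→35 37:u→37,0→43,k→37,m→7,2→42 38:u→43,0→31,k→38,m→7,2→38 39:u→39,0→39,k→7,m→7,2→39 40:u→40,0→40,k→7,m→40,2→39 41:u→41,0→41,k→26,m→7,2→39 42:u→42,0→44,k→7,m→7,2→42 43:u→43,0→45,k→43,m→7,2→44 44:u→44,0→46,k→7,m→7,2→44 45:u→7,0→45,k→45,m→7,2→46 46:u→7,0→46,k→7,m→7,2→46 (ε-aug+det+¬).
'km': |S_i|=[70, 41, 2] end={s13,s78} ∉↓L; 2/2 single-dels accept.
'u002m': |S_i|=[70, 68, 60, 50, 44, 3] end={s13,s66,s78} — reject; 5/5 single-dels accept.
'0uuu2k': N↓-sim [70, 65, 54, 39, 24, 13, 3] end={s12,s72,s78} rej; 6/6 single-dels accept.
'k2000u': |S_i|=[70, 41, 27, 20, 12, 5, 1] end={s78} rej; 6/6 single-dels accept.
4 words, ⪯-incomp.

Antichain: [km, u002m, 0uuu2k, k2000u].


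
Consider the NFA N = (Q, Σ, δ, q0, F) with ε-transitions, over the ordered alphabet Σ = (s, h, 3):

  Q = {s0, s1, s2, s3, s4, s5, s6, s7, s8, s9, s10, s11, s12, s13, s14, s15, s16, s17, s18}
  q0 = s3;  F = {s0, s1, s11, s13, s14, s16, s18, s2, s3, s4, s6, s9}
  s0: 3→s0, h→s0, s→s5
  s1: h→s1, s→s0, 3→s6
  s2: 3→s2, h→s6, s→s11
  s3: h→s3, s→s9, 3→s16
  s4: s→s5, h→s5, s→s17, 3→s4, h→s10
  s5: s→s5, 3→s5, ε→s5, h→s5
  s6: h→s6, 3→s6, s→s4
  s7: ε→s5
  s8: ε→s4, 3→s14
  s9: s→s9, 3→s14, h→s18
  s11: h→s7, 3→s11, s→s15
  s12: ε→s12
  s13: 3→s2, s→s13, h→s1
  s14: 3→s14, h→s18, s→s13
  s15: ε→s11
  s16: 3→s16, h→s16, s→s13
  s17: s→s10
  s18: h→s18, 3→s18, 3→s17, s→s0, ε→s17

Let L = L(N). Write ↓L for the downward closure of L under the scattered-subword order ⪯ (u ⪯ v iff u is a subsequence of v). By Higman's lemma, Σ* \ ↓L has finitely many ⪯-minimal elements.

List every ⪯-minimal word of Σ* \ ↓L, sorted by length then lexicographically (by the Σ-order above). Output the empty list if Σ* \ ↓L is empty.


Antichain: [shss, 3s3sh].

|Q|=19, |F|=12, |δ|=50 (6 ε).
min D↑ (13 st, q0=0, F={9}): 0:s→1,h→0,3→2 1:s→1,h→3,3→4 2:s→5,h→2,3→2 3:s→6,h→3,3→3 4:s→5,h→3,3→4 5:s→5,h→7,3→8 6:s→9,h→6,3→6 7:s→6,h→7,3→10 8:s→11,h→10,3→8 9:s→9,h→9,3→9 10:s→12,h→10,3→10 11:s→11,h→9,3→11 12:s→9,h→9,3→12 [Hopcroft].
'shss': run [17, 15, 9, 5, 3] end={s10,s17,s5} ∉↓L; 4/4 deletions ∈↓L.
'3s3sh': |S_i|=[17, 15, 12, 10, 7, 3] end={s10,s5,s7} rej; 5/5 deletions ∈↓L.
2 minimals (antichain).


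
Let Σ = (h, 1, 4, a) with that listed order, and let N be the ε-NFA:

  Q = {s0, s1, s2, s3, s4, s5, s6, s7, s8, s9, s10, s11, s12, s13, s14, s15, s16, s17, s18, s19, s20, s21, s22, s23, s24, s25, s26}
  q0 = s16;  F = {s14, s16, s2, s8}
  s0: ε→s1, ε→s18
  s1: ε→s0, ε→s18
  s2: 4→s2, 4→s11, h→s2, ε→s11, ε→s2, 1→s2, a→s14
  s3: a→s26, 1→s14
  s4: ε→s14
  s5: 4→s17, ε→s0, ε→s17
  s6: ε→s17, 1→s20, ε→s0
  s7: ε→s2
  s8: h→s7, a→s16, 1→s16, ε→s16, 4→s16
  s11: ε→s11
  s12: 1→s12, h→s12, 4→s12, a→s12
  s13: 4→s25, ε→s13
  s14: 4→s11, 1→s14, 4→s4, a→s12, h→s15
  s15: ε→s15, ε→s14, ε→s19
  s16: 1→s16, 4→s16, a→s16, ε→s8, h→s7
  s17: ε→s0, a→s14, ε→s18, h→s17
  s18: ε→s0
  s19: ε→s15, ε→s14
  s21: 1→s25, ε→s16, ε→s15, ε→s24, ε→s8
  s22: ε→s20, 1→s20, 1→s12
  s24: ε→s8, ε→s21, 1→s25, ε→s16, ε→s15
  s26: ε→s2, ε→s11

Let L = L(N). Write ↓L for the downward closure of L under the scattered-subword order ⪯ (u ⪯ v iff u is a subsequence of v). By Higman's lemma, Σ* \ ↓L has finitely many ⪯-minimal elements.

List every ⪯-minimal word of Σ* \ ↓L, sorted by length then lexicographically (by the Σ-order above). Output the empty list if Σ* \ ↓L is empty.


min(Σ*\↓L) = [haa].

|Q|=27, |F|=4, |δ|=68 (35 ε).
min D↑ (4 st, q0=0, F={3}): 0:h→1,1→0,4→0,a→0 1:h→1,1→1,4→1,a→2 2:h→2,1→2,4→2,a→3 3:h→3,1→3,4→3,a→3 (ε-aug+det+¬).
'haa': run [10, 8, 6, 1] end={s12} ∉↓L; 3/3 deletions ∈↓L.
1 words, ⪯-incomp.


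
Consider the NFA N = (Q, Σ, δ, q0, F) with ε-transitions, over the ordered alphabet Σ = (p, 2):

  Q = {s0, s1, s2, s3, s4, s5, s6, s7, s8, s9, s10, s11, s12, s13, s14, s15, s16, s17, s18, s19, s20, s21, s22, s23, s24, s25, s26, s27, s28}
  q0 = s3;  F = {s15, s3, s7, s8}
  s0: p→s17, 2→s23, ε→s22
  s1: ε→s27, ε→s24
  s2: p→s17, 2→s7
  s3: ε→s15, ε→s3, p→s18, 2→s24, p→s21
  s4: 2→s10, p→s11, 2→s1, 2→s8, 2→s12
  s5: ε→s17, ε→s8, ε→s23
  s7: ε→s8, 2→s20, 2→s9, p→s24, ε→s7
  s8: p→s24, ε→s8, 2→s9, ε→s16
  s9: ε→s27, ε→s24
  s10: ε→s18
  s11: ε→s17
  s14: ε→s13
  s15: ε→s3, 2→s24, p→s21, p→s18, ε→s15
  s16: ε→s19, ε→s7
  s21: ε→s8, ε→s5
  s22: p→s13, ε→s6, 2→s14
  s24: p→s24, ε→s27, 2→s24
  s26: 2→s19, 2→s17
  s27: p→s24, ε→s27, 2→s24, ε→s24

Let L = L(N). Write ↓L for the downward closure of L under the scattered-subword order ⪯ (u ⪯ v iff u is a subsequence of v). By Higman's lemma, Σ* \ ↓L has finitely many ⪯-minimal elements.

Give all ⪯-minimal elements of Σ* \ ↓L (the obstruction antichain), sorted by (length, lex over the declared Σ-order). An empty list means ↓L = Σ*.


|Q|=29, |F|=4, |δ|=55 (27 ε).
min D↑ (3 st, q0=0, F={2}): 0:p→1,2→2 1:p→2,2→2 2:p→2,2→2 [Hopcroft].
'2': run [15, 4] end={s20,s24,s27,s9} — reject; 1/1 del acc.
'pp': |S_i|=[15, 13, 2] end={s24,s27} rej; 2/2 deletions ∈↓L.
2 obstructions.

A = [2, pp].


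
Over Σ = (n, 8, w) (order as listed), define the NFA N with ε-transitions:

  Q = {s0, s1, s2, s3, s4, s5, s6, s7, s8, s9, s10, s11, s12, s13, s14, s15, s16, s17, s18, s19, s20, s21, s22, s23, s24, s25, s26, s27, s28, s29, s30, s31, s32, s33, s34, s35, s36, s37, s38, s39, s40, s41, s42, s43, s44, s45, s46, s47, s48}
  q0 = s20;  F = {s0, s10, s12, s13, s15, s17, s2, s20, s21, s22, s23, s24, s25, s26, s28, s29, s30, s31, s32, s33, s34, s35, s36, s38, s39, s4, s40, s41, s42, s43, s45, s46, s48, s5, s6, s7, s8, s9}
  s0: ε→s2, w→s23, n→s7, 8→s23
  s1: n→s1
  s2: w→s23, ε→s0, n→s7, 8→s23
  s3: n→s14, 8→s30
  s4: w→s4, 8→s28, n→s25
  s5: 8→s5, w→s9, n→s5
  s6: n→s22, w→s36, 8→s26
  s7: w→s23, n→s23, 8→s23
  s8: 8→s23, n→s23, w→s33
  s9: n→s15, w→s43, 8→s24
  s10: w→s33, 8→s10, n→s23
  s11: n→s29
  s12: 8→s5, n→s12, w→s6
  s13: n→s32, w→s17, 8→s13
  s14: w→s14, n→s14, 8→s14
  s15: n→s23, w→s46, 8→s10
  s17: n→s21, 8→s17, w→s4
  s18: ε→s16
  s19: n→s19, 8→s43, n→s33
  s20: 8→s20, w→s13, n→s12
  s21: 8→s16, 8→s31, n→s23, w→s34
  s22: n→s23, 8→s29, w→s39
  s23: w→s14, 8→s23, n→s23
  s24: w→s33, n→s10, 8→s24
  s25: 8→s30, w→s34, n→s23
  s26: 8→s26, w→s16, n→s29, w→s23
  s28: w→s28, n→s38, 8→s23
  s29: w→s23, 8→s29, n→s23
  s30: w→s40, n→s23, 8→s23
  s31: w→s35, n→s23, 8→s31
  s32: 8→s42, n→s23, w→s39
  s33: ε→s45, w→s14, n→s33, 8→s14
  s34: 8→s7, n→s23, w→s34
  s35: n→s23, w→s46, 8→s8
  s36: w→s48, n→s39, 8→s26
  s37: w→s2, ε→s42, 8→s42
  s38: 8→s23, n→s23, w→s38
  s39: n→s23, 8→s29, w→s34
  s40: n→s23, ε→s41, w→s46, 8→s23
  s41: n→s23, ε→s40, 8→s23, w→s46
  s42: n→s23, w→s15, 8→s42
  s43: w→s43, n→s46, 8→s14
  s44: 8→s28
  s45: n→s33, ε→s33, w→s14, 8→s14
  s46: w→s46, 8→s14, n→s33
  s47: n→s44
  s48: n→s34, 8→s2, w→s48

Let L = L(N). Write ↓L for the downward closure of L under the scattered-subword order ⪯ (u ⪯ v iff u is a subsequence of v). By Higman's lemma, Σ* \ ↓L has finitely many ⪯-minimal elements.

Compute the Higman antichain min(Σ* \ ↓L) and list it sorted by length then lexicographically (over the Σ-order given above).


|Q|=49, |F|=38, |δ|=138 (8 ε).
min D↑ (36 st, q0=0, F={21}): 0:n→1,8→0,w→2 1:n→1,8→3,w→4 2:n→5,8→2,w→6 3:n→3,8→3,w→7 4:n→8,8→9,w→10 5:n→11,8→12,w→13 6:n→14,8→6,w→15 7:n→16,8→17,w→18 8:n→11,8→19,w→13 9:n→19,8→9,w→11 10:n→13,8→9,w→20 11:n→11,8→11,w→21 12:n→11,8→12,w→16 13:n→11,8→19,w→22 14:n→11,8→23,w→22 15:n→24,8→25,w→15 16:n→11,8→26,w→27 17:n→26,8→17,w→28 18:n→27,8→21,w→18 19:n→11,8→19,w→11 20:n→22,8→29,w→20 21:n→21,8→21,w→21 22:n→11,8→30,w→22 23:n→11,8→23,w→31 24:n→11,8→32,w→22 25:n→33,8→11,w→25 26:n→11,8→26,w→28 27:n→28,8→21,w→27 28:n→28,8→21,w→21 29:n→30,8→11,w→11 30:n→11,8→11,w→11 31:n→11,8→34,w→27 32:n→11,8→11,w→35 33:n→11,8→11,w→33 34:n→11,8→11,w→28 35:n→11,8→11,w→27 [Hopcroft].
'wnnw': run [40, 37, 24, 4, 1] end={s14} ∉↓L; 4/4 deletions ∈↓L.
'n8ww8': |S_i|=[40, 35, 24, 15, 5, 1] end={s14} rej; 5/5 single-dels accept.
'nw8ww': N↓-sim [40, 35, 27, 13, 5, 1] end={s14} — reject; 5/5 deletions ∈↓L.
'www88w': |S_i|=[40, 37, 30, 21, 14, 2, 1] end={s14} ∉↓L; 6/6 deletions ∈↓L.
4 minimals (antichain).

A = [wnnw, n8ww8, nw8ww, www88w].


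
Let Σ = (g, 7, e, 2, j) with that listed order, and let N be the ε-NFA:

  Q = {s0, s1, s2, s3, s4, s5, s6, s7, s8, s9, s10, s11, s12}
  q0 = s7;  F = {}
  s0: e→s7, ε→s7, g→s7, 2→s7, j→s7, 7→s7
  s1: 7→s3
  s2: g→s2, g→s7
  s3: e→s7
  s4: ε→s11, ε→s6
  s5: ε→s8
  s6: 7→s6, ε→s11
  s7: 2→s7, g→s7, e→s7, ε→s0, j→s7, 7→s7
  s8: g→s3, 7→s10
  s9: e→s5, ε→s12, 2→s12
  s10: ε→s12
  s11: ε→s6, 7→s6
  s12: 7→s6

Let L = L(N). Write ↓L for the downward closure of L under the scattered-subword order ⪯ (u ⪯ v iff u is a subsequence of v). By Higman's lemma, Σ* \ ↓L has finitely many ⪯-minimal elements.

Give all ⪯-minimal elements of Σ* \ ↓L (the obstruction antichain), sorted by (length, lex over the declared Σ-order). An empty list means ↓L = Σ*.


|Q|=13, |F|=0, |δ|=30 (9 ε).
min D↑ (1 st, q0=0, F={0}): 0:g→0,7→0,e→0,2→0,j→0 [Hopcroft].
ε ∈ L(D↑) ⇒ ↓L = ∅.

Antichain: [ε].


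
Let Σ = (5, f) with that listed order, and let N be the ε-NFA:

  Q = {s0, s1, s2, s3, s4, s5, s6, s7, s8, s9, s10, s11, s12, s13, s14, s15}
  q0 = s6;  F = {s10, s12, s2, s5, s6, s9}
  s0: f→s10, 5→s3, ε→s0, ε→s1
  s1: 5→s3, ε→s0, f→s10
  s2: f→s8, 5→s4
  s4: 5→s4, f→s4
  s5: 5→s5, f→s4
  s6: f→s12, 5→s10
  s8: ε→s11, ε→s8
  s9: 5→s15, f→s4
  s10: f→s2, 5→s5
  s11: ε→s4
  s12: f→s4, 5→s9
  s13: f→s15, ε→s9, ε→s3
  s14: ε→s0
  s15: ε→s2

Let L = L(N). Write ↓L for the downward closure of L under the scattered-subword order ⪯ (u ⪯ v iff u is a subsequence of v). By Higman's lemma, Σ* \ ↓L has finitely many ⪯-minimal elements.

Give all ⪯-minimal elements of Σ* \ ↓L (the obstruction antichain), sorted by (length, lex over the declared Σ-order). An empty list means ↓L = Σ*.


min(Σ*\↓L) = [ff, 55f, 5f5, f555].

|Q|=16, |F|=6, |δ|=29 (10 ε).
min D↑ (7 st, q0=0, F={6}): 0:5→1,f→2 1:5→3,f→4 2:5→5,f→6 3:5→3,f→6 4:5→6,f→6 5:5→4,f→6 6:5→6,f→6.
'ff': |S_i|=[10, 7, 3] end={s11,s4,s8} ∉↓L; 2/2 deletions ∈↓L.
'55f': N↓-sim [10, 8, 6, 3] end={s11,s4,s8} — reject; 3/3 deletions ∈↓L.
'5f5': run [10, 8, 4, 1] end={s4} — reject; 3/3 del acc.
'f555': N↓-sim [10, 7, 6, 5, 1] end={s4} ∉↓L; 4/4 del acc.
4 obstructions.


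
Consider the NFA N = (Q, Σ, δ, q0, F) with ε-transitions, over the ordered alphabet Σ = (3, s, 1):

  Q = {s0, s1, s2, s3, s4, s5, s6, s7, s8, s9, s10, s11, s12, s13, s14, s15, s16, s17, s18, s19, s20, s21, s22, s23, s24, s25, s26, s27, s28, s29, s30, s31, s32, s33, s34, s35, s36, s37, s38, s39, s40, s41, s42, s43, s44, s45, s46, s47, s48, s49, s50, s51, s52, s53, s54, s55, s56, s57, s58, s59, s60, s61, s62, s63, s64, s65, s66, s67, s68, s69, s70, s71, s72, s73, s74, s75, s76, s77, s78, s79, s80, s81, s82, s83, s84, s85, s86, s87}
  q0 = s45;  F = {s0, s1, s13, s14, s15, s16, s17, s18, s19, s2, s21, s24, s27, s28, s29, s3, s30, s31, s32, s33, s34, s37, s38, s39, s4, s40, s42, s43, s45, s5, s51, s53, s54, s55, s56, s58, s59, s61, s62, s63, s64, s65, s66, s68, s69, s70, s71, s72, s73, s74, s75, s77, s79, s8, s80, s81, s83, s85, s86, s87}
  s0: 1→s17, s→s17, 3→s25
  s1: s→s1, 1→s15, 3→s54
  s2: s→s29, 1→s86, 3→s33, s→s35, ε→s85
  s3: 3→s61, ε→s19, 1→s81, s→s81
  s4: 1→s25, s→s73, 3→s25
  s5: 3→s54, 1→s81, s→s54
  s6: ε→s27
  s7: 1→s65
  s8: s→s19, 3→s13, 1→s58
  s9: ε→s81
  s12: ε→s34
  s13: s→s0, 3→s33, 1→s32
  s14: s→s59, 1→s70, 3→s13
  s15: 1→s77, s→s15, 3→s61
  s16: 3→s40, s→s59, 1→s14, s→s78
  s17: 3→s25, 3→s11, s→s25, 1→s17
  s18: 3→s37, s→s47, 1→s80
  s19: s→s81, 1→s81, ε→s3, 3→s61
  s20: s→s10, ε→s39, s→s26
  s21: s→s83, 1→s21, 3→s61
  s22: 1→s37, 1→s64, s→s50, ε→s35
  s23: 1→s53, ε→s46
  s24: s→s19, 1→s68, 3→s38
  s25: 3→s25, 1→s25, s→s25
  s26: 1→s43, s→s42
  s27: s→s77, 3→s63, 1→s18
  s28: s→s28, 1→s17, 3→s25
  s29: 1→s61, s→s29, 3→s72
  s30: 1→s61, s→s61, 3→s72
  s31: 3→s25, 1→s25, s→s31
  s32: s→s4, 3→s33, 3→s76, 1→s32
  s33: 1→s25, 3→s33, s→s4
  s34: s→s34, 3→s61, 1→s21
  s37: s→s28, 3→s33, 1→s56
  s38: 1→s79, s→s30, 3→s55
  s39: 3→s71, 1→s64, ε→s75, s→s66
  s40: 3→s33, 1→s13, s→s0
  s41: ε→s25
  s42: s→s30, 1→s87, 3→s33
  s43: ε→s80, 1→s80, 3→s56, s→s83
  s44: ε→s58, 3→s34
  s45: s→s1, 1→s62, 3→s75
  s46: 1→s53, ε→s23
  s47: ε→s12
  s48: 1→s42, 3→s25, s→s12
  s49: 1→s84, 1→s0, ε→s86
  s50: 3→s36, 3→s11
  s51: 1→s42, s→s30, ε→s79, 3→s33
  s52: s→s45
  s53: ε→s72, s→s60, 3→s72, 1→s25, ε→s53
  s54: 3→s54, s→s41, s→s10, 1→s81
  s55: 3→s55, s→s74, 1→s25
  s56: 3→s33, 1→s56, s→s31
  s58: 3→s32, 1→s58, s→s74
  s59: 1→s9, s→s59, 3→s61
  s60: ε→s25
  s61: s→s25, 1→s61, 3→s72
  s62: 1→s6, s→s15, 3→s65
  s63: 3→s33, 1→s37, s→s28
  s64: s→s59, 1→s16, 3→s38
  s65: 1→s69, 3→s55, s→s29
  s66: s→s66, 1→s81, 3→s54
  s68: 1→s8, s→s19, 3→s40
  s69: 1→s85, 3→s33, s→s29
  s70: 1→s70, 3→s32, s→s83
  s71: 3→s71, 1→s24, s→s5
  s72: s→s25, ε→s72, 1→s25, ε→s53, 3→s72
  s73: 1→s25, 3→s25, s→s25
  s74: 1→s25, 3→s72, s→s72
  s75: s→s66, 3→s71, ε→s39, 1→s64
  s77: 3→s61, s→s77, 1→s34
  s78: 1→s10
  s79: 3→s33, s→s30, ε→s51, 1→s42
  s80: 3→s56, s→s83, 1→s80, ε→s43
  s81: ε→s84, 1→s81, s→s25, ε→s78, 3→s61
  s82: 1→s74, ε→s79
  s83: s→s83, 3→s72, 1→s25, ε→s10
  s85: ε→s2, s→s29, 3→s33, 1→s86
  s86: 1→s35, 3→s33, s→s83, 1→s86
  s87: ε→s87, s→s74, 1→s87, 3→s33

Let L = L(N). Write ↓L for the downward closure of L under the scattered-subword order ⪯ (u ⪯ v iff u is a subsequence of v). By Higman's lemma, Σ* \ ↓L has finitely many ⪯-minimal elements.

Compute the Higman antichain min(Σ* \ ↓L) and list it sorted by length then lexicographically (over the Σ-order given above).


|Q|=88, |F|=60, |δ|=241 (31 ε).
min D↑ (55 st, q0=0, F={17}): 0:3→1,s→2,1→3 1:3→4,s→5,1→6 2:3→7,s→2,1→8 3:3→9,s→8,1→10 4:3→4,s→11,1→12 5:3→7,s→5,1→13 6:3→14,s→15,1→16 7:3→7,s→17,1→13 8:3→18,s→8,1→19 9:3→20,s→21,1→22 10:3→23,s→19,1→24 11:3→7,s→7,1→13 12:3→14,s→25,1→26 13:3→18,s→17,1→13 14:3→20,s→27,1→28 15:3→18,s→15,1→13 16:3→29,s→15,1→30 17:3→17,s→17,1→17 18:3→31,s→17,1→18 19:3→18,s→19,1→32 20:3→20,s→33,1→17 21:3→31,s→21,1→18 22:3→34,s→21,1→35 23:3→34,s→36,1→37 24:3→37,s→32,1→38 25:3→18,s→13,1→13 26:3→29,s→25,1→39 27:3→31,s→18,1→18 28:3→34,s→27,1→40 29:3→34,s→41,1→42 30:3→42,s→15,1→43 31:3→31,s→17,1→17 32:3→18,s→32,1→44 33:3→31,s→31,1→17 34:3→34,s→45,1→17 35:3→34,s→21,1→46 36:3→17,s→36,1→47 37:3→34,s→36,1→48 38:3→48,s→49,1→38 39:3→42,s→25,1→50 40:3→34,s→27,1→51 41:3→17,s→47,1→47 42:3→34,s→41,1→52 43:3→52,s→49,1→43 44:3→18,s→49,1→44 45:3→17,s→53,1→17 46:3→34,s→49,1→46 47:3→17,s→17,1→47 48:3→34,s→54,1→48 49:3→31,s→49,1→17 50:3→52,s→33,1→50 51:3→34,s→33,1→51 52:3→34,s→45,1→52 53:3→17,s→17,1→17 54:3→17,s→54,1→17 [Hopcroft].
's3s': |S_i|=[73, 36, 12, 4] end={s10,s25,s41,s60} — reject; 3/3 del acc.
'3s1s': N↓-sim [73, 59, 29, 12, 2] end={s25,s60} ∉↓L; 4/4 deletions ∈↓L.
'1331': run [73, 64, 37, 11, 1] end={s25} ∉↓L; 4/4 deletions ∈↓L.
'33sss': |S_i|=[73, 59, 37, 21, 14, 4] end={s10,s25,s41,s60} ∉↓L; 5/5 deletions ∈↓L.
'113s3': |S_i|=[73, 64, 57, 20, 9, 2] end={s11,s25} — reject; 5/5 single-dels accept.
'1111s1': |S_i|=[73, 64, 57, 47, 29, 10, 1] end={s25} ∉↓L; 6/6 del acc.
6 words, ⪯-incomp.

min(Σ*\↓L) = [s3s, 3s1s, 1331, 33sss, 113s3, 1111s1].


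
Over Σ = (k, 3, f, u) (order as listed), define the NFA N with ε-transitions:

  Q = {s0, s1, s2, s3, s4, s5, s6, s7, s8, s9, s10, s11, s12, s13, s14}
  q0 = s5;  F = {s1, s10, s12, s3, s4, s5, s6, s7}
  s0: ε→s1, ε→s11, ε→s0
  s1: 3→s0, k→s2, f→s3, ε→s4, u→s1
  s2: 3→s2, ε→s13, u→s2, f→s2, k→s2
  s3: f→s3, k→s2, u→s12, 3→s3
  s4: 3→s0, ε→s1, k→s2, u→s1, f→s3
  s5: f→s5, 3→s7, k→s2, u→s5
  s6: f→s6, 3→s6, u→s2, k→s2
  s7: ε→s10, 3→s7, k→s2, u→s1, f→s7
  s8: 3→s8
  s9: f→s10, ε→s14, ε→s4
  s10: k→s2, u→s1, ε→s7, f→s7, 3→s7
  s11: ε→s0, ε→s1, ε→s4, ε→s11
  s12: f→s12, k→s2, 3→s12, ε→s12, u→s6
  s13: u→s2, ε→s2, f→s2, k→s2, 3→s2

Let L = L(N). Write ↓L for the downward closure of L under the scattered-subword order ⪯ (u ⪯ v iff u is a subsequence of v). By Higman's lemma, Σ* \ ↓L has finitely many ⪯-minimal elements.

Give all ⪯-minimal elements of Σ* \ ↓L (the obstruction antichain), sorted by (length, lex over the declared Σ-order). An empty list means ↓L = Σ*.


min(Σ*\↓L) = [k, 3ufuuu].

|Q|=15, |F|=8, |δ|=58 (16 ε).
min D↑ (7 st, q0=0, F={1}): 0:k→1,3→2,f→0,u→0 1:k→1,3→1,f→1,u→1 2:k→1,3→2,f→2,u→3 3:k→1,3→3,f→4,u→3 4:k→1,3→4,f→4,u→5 5:k→1,3→5,f→5,u→6 6:k→1,3→6,f→6,u→1 (ε-aug+det+¬).
'k': N↓-sim [12, 2] end={s13,s2} rej; 1/1 del acc.
'3ufuuu': |S_i|=[12, 11, 9, 5, 4, 3, 2] end={s13,s2} rej; 6/6 del acc.
2 obstructions.


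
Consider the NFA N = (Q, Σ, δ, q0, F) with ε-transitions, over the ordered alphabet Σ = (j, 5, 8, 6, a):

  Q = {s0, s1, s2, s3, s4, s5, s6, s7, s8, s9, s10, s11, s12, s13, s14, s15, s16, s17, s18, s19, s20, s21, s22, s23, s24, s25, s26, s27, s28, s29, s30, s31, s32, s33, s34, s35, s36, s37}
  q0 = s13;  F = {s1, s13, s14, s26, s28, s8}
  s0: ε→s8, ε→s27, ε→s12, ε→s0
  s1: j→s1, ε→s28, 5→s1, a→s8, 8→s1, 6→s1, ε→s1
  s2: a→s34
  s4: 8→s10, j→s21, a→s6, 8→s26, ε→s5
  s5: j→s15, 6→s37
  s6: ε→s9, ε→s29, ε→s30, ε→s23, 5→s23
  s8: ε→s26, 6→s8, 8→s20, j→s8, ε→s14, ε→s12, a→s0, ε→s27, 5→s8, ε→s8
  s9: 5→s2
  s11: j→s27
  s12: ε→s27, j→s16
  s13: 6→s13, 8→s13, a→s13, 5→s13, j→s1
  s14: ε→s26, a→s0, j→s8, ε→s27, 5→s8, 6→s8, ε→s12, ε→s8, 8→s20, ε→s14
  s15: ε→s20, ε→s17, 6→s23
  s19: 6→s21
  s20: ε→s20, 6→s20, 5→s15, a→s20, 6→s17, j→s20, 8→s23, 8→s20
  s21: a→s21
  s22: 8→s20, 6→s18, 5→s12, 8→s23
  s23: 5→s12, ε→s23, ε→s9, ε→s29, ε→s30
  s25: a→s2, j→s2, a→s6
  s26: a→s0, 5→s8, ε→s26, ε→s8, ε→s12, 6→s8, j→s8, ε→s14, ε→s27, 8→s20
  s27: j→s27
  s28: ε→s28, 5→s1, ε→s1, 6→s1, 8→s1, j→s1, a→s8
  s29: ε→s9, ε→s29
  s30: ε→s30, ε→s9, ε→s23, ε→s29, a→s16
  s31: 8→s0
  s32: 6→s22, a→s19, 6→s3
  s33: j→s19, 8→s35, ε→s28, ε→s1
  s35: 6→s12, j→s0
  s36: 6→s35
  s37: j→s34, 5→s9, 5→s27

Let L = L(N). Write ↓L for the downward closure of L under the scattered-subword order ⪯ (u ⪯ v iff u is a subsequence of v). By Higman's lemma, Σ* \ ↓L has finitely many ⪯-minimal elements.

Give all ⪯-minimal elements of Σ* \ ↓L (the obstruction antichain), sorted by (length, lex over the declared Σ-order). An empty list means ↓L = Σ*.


|Q|=38, |F|=6, |δ|=117 (44 ε).
min D↑ (4 st, q0=0, F={3}): 0:j→1,5→0,8→0,6→0,a→0 1:j→1,5→1,8→1,6→1,a→2 2:j→2,5→2,8→3,6→2,a→2 3:j→3,5→3,8→3,6→3,a→3 (ε-aug+det+¬).
'ja8': run [19, 18, 16, 12] end={s12,s15,s16,s17,s2,s20,s23,s27,s29,s30,s34,s9} — reject; 3/3 deletions ∈↓L.
1 obstructions.

Antichain: [ja8].


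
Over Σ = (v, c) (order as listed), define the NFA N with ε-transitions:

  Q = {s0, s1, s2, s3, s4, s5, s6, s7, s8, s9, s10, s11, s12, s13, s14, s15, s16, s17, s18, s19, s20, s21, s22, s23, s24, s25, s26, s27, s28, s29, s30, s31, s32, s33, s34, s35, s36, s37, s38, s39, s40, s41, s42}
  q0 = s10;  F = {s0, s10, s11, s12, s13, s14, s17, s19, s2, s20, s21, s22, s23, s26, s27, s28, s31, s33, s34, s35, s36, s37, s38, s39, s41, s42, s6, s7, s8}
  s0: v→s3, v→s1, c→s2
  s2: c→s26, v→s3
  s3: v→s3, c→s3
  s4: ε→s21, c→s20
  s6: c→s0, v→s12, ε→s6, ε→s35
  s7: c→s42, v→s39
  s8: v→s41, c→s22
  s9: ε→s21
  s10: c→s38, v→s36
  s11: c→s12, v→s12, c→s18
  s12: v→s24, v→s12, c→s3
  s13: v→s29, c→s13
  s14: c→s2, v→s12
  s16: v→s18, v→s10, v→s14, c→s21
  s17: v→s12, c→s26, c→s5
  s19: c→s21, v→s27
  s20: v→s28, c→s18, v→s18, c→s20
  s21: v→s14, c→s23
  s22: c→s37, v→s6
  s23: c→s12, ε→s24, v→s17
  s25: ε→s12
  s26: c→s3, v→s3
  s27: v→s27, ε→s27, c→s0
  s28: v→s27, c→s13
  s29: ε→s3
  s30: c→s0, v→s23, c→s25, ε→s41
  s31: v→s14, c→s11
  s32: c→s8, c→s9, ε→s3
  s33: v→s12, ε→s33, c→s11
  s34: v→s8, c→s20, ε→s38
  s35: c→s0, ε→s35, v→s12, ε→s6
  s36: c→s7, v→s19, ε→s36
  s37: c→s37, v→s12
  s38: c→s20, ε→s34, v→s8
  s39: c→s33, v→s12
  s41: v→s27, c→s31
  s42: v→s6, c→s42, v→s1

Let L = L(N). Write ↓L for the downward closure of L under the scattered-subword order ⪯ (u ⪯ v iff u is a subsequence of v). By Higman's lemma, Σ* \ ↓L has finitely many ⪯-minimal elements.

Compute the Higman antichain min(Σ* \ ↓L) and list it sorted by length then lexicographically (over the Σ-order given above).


|Q|=43, |F|=29, |δ|=93 (16 ε).
min D↑ (28 st, q0=0, F={23}): 0:v→1,c→2 1:v→3,c→4 2:v→5,c→6 3:v→7,c→8 4:v→9,c→10 5:v→11,c→12 6:v→13,c→6 7:v→7,c→14 8:v→15,c→16 9:v→17,c→18 10:v→19,c→10 11:v→7,c→20 12:v→19,c→21 13:v→7,c→22 14:v→23,c→24 15:v→17,c→24 16:v→25,c→17 17:v→17,c→23 18:v→17,c→26 19:v→17,c→14 20:v→15,c→26 21:v→17,c→21 22:v→23,c→22 23:v→23,c→23 24:v→23,c→27 25:v→17,c→27 26:v→17,c→17 27:v→23,c→23 (ε-aug+det+¬).
'vvvcv': run [35, 31, 23, 11, 6, 2] end={s1,s3} — reject; 5/5 del acc.
'vcvvc': |S_i|=[35, 31, 25, 17, 4, 1] end={s3} — reject; 5/5 deletions ∈↓L.
'ccvcv': |S_i|=[35, 32, 25, 17, 8, 3] end={s1,s29,s3} ∉↓L; 5/5 del acc.
'vvcccc': |S_i|=[35, 31, 23, 16, 10, 6, 1] end={s3} ∉↓L; 6/6 single-dels accept.
'cvccvc': N↓-sim [35, 32, 25, 19, 12, 5, 1] end={s3} ∉↓L; 6/6 deletions ∈↓L.
5 words, ⪯-incomp.

min(Σ*\↓L) = [vvvcv, vcvvc, ccvcv, vvcccc, cvccvc].


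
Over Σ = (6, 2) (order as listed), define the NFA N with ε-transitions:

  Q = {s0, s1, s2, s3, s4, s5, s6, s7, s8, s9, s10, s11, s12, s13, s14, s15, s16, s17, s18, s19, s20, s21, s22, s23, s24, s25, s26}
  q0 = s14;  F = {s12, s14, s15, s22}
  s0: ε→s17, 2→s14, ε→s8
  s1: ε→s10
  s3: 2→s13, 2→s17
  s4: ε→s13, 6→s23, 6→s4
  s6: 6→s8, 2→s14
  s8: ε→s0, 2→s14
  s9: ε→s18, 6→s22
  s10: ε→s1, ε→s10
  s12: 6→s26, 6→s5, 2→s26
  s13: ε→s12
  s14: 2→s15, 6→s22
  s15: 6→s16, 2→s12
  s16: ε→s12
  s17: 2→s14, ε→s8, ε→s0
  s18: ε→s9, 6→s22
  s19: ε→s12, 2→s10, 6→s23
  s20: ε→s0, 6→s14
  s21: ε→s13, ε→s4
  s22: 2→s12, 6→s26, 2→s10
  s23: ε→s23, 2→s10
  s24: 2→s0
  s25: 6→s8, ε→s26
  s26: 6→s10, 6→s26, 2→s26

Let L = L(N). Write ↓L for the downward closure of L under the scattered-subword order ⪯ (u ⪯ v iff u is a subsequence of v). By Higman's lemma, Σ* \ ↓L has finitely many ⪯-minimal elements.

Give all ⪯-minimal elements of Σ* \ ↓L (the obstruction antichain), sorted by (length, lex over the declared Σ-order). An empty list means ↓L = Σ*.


min(Σ*\↓L) = [66, 622, 262, 226, 222].

|Q|=27, |F|=4, |δ|=49 (19 ε).
min D↑ (5 st, q0=0, F={3}): 0:6→1,2→2 1:6→3,2→4 2:6→4,2→4 3:6→3,2→3 4:6→3,2→3 (ε-aug+det+¬).
'66': N↓-sim [9, 7, 4] end={s1,s10,s26,s5} — reject; 2/2 deletions ∈↓L.
'622': N↓-sim [9, 7, 5, 3] end={s1,s10,s26} — reject; 3/3 deletions ∈↓L.
'262': run [9, 7, 6, 3] end={s1,s10,s26} rej; 3/3 deletions ∈↓L.
'226': |S_i|=[9, 7, 5, 4] end={s1,s10,s26,s5} — reject; 3/3 single-dels accept.
'222': |S_i|=[9, 7, 5, 3] end={s1,s10,s26} ∉↓L; 3/3 deletions ∈↓L.
5 words, ⪯-incomp.


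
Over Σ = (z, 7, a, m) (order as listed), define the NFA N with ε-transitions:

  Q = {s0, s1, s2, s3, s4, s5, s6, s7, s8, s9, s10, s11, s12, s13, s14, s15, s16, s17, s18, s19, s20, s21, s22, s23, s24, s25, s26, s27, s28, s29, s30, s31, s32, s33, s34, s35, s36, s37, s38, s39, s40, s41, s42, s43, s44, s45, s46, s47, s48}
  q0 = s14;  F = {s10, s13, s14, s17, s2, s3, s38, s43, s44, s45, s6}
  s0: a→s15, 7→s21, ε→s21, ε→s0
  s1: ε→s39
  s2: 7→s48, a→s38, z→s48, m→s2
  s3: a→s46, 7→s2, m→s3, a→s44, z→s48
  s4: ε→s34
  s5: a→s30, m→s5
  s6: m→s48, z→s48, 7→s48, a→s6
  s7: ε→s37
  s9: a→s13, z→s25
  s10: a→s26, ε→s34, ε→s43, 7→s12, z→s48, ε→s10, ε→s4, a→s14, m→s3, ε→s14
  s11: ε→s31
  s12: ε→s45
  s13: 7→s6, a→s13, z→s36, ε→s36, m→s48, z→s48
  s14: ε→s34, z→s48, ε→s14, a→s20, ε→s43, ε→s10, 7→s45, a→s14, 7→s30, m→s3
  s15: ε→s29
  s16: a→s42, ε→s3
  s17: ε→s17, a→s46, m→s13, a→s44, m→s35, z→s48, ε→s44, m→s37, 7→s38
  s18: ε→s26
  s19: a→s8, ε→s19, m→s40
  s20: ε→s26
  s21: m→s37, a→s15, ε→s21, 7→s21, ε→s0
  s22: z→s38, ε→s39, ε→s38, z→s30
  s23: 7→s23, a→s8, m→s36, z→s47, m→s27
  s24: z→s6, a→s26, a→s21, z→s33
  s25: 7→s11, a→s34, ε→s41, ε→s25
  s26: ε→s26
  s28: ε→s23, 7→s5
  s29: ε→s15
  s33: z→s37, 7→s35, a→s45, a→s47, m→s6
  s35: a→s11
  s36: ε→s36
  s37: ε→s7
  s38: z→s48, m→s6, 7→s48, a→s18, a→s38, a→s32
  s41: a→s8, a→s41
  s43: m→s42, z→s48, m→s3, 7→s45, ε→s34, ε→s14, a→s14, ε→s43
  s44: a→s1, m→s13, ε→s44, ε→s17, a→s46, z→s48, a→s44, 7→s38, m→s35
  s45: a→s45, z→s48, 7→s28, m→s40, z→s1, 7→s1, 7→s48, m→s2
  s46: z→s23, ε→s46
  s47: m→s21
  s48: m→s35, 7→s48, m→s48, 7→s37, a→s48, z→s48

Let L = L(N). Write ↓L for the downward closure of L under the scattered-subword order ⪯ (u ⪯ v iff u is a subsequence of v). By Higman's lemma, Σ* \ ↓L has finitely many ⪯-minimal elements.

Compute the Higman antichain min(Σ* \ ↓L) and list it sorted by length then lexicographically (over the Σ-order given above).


A = [z, 77, mamm].

|Q|=49, |F|=11, |δ|=145 (41 ε).
min D↑ (9 st, q0=0, F={1}): 0:z→1,7→2,a→0,m→3 1:z→1,7→1,a→1,m→1 2:z→1,7→1,a→2,m→4 3:z→1,7→4,a→5,m→3 4:z→1,7→1,a→6,m→4 5:z→1,7→6,a→5,m→7 6:z→1,7→1,a→6,m→8 7:z→1,7→8,a→7,m→1 8:z→1,7→1,a→8,m→1.
'z': N↓-sim [41, 17] end={s0,s1,s11,s15,s21,s23,s27,s29,s31,s35,s36,s37,…} ∉↓L; 1/1 del acc.
'77': |S_i|=[41, 29, 20] end={s0,s1,s11,s15,s21,s23,s27,s28,s29,s30,s31,s35,…} ∉↓L; 2/2 single-dels accept.
'mamm': run [41, 32, 27, 14, 6] end={s11,s31,s35,s37,s48,s7} ∉↓L; 4/4 del acc.
3 obstructions.


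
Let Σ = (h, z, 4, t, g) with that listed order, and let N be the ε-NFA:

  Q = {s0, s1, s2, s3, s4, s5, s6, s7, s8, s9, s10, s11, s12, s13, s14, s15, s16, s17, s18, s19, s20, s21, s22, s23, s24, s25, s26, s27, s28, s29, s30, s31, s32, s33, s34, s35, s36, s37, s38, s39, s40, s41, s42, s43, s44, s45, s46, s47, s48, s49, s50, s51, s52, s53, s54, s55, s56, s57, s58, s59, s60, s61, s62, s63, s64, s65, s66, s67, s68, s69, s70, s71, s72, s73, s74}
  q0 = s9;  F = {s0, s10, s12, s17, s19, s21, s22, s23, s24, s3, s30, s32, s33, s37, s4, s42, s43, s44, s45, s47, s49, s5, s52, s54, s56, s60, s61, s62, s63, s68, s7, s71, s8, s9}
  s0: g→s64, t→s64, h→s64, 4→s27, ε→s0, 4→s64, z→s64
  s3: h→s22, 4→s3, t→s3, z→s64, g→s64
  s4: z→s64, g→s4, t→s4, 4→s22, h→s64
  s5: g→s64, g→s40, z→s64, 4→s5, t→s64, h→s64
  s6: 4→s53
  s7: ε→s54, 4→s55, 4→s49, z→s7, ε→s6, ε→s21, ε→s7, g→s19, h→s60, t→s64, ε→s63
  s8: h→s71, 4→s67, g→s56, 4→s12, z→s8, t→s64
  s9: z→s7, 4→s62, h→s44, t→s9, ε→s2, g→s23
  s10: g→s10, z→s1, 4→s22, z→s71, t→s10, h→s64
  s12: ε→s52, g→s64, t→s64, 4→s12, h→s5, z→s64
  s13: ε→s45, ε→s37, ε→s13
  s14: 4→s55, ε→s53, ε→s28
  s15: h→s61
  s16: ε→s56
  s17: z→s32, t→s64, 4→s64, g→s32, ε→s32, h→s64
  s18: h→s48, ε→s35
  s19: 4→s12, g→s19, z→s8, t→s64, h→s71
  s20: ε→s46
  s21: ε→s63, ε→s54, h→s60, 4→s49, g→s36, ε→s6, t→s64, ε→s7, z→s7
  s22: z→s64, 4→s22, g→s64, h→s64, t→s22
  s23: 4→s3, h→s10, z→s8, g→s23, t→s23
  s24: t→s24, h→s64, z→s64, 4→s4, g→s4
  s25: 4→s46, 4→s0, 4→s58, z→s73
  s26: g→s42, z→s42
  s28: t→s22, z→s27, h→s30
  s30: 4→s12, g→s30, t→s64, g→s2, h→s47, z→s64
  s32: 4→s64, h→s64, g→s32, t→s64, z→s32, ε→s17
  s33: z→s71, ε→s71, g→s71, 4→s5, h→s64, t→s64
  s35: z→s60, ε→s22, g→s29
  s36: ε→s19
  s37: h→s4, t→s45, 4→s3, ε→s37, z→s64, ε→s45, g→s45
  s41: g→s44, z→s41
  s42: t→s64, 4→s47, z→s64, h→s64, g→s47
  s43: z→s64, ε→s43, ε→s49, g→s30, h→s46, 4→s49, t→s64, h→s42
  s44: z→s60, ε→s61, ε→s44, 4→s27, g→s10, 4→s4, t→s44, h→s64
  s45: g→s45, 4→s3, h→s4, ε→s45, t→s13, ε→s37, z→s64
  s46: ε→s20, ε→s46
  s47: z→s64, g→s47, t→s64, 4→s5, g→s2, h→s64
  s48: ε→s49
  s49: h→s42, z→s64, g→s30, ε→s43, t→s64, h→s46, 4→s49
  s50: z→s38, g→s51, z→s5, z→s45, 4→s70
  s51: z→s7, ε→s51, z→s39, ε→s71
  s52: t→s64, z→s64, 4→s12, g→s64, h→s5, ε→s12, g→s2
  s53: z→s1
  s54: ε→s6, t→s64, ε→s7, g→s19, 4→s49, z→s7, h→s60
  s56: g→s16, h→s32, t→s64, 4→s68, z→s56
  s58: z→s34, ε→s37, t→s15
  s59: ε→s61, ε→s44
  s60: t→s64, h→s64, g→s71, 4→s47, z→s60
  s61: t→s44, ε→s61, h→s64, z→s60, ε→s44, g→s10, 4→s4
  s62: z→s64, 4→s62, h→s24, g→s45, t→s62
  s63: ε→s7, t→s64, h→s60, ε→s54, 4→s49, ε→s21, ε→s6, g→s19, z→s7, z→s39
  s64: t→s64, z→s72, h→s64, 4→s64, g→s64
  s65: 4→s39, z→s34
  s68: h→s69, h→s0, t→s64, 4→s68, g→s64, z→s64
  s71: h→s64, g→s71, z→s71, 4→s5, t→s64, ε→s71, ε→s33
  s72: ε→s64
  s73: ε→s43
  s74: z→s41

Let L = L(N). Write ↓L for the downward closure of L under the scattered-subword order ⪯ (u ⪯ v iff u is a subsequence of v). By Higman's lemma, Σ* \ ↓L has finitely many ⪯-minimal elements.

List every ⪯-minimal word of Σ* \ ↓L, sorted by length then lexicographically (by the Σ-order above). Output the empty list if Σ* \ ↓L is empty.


|Q|=75, |F|=34, |δ|=273 (55 ε).
min D↑ (26 st, q0=0, F={5}): 0:h→1,z→2,4→3,t→0,g→4 1:h→5,z→6,4→7,t→1,g→8 2:h→6,z→2,4→9,t→5,g→10 3:h→11,z→5,4→3,t→3,g→12 4:h→8,z→13,4→14,t→4,g→4 5:h→5,z→5,4→5,t→5,g→5 6:h→5,z→6,4→15,t→5,g→16 7:h→5,z→5,4→17,t→7,g→7 8:h→5,z→16,4→17,t→8,g→8 9:h→18,z→5,4→9,t→5,g→19 10:h→16,z→13,4→20,t→5,g→10 11:h→5,z→5,4→7,t→11,g→7 12:h→7,z→5,4→14,t→12,g→12 13:h→16,z→13,4→20,t→5,g→21 14:h→17,z→5,4→14,t→14,g→5 15:h→5,z→5,4→22,t→5,g→15 16:h→5,z→16,4→22,t→5,g→16 17:h→5,z→5,4→17,t→17,g→5 18:h→5,z→5,4→15,t→5,g→15 19:h→15,z→5,4→20,t→5,g→19 20:h→22,z→5,4→20,t→5,g→5 21:h→23,z→21,4→24,t→5,g→21 22:h→5,z→5,4→22,t→5,g→5 23:h→5,z→23,4→5,t→5,g→23 24:h→25,z→5,4→24,t→5,g→5 25:h→5,z→5,4→5,t→5,g→5 [Hopcroft].
'hh': run [51, 24, 2] end={s64,s72} — reject; 2/2 del acc.
'zt': run [51, 38, 2] end={s64,s72} — reject; 2/2 deletions ∈↓L.
'4z': |S_i|=[51, 30, 3] end={s1,s64,s72} ∉↓L; 2/2 del acc.
'g4g': N↓-sim [51, 32, 14, 4] end={s2,s40,s64,s72} — reject; 3/3 single-dels accept.
'h44g': |S_i|=[51, 24, 9, 5, 3] end={s40,s64,s72} ∉↓L; 4/4 deletions ∈↓L.
'gzgh4': N↓-sim [51, 32, 20, 15, 7, 3] end={s27,s64,s72} — reject; 5/5 single-dels accept.
6 words, ⪯-incomp.

Antichain: [hh, zt, 4z, g4g, h44g, gzgh4].


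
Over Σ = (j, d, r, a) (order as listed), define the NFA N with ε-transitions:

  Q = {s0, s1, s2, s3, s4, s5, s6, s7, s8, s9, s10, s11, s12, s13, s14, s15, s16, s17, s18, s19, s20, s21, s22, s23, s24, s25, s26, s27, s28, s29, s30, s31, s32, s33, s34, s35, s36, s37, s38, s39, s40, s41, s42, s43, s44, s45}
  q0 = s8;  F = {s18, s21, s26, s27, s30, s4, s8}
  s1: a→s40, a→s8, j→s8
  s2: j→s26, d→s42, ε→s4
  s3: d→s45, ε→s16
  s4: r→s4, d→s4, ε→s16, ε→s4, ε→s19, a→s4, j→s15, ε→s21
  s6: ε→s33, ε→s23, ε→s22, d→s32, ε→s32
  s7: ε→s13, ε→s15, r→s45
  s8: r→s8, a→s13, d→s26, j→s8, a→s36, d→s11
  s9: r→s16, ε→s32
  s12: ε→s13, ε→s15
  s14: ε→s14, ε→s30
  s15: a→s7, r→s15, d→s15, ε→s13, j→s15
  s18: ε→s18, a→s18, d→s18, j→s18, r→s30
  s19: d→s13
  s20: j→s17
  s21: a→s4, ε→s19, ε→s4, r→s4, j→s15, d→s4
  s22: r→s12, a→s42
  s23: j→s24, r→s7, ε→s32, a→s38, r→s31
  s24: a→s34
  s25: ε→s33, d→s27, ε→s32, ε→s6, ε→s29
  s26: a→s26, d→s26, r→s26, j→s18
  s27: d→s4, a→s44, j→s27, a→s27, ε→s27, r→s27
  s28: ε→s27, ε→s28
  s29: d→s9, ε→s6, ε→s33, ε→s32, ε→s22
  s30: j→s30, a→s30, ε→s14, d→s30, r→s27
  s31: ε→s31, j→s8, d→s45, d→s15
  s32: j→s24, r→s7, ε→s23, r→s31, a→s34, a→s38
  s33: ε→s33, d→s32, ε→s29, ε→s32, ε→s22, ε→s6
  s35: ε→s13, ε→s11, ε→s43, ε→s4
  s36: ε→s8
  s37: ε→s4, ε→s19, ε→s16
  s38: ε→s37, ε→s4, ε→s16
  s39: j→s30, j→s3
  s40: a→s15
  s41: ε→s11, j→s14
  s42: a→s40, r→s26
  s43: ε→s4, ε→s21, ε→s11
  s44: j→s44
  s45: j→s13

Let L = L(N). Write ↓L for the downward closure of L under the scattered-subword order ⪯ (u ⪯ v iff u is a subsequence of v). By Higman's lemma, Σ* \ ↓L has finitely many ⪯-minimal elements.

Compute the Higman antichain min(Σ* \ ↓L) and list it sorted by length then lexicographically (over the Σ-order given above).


|Q|=46, |F|=7, |δ|=128 (56 ε).
min D↑ (7 st, q0=0, F={6}): 0:j→0,d→1,r→0,a→0 1:j→2,d→1,r→1,a→1 2:j→2,d→2,r→3,a→2 3:j→3,d→3,r→4,a→3 4:j→4,d→5,r→4,a→4 5:j→6,d→5,r→5,a→5 6:j→6,d→6,r→6,a→6 (ε-aug+det+¬).
'djrrdj': |S_i|=[17, 15, 13, 12, 10, 8, 4] end={s13,s15,s45,s7} — reject; 6/6 single-dels accept.
1 obstructions.

A = [djrrdj].
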